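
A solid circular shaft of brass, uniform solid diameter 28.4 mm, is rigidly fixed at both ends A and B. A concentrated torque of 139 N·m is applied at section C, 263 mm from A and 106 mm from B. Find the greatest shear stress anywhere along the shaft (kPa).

22000 kPa

With uniform GJ and both ends fixed, compatibility θ_AC = θ_CB gives T_A·a = T_B·b, together with T_A + T_B = T₀.
T_A = T₀·b/(a+b) = 139.0·106/369.0 = 39.93 N·m; T_B = 99.07 N·m.
τ in each portion: τ_AC = 8.88×10^6 Pa, τ_CB = 2.20×10^7 Pa; maximum is in CB.
τ_max = T_CB·r/J = 99.07·0.0142/6.39×10^-8 = 2.203×10^7 Pa.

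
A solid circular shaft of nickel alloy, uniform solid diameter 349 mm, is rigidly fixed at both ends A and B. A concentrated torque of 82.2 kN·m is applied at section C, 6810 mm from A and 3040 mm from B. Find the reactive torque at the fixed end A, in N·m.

With uniform GJ and both ends fixed, compatibility θ_AC = θ_CB gives T_A·a = T_B·b, together with T_A + T_B = T₀.
T_A = T₀·b/(a+b) = 82200·3040/9850 = 25370 N·m; T_B = 56830 N·m.

25400 N·m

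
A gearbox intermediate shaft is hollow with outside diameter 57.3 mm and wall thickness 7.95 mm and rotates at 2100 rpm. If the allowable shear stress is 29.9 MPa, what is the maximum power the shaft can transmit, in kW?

J = π(d_o⁴ − d_i⁴)/32 = π(0.0573⁴ − 0.0414⁴)/32 = 7.699×10^-7 m⁴.
T_max = τ_allow·J/r = 2.99×10^7 × 7.699×10^-7 / 0.0286 = 803.5 N·m.
ω = 2π·2100/60 = 219.9 rad/s, so P_max = T_max·ω = 1.767×10^5 W.

177 kW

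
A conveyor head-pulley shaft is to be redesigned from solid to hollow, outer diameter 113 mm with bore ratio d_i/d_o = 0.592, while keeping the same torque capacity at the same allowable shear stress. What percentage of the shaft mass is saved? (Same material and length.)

29.1 %

Equal τ_max and T ⇒ the solid shaft needs d_s³ = d_o³(1−k⁴), so d_s = 113·(1−0.592⁴)^(1/3) = 108.2 mm.
Area ratio A_h/A_s = d_o²(1−k²)/d_s² = (1−k²)/(1−k⁴)^(2/3) = 0.7088.
Mass saving = 1 − 0.7088 = 29.1 %.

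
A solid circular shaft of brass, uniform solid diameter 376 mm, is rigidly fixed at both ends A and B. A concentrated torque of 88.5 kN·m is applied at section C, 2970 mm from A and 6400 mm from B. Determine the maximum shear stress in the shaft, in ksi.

0.840 ksi

With uniform GJ and both ends fixed, compatibility θ_AC = θ_CB gives T_A·a = T_B·b, together with T_A + T_B = T₀.
T_A = T₀·b/(a+b) = 88500·6400/9370 = 60450 N·m; T_B = 28050 N·m.
τ in each portion: τ_AC = 5.79×10^6 Pa, τ_CB = 2.69×10^6 Pa; maximum is in AC.
τ_max = T_AC·r/J = 60450·0.188/1.96×10^-3 = 5.791×10^6 Pa.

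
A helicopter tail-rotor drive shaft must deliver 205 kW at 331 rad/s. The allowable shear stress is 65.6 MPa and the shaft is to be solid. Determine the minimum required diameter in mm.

36.4 mm

ω = 331 rad/s, so T = P/ω = 205×10³ / 331.0 = 619.3 N·m.
For a solid shaft τ_max = 16T/(πd³), so d = (16T/(π τ_allow))^(1/3) = (16·619.3/(π·6.56×10^7))^(1/3) = 0.03636 m.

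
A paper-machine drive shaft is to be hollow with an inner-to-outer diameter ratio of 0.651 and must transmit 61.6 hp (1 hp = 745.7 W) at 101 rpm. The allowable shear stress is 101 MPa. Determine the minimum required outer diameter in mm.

64.4 mm

ω = 2π·101/60 = 10.58 rad/s, so T = P/ω = 61.6×745.7 / 10.58 = 4343 N·m.
For a hollow shaft with d_i/d_o = 0.651: τ_max = 16T/(π d_o³ (1−k⁴)), so d_o = [16T/(π τ_allow (1−k⁴))]^(1/3) = [16·4343/(π·1.01×10^8·0.8204)]^(1/3) = 0.06439 m.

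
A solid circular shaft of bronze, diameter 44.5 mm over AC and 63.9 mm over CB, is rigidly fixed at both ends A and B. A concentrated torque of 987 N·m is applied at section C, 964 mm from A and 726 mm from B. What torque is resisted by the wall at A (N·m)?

149 N·m

Compatibility: T_A·a/J_AC = T_B·b/J_CB with T_A + T_B = T₀.
J_AC = 3.85×10^-7 m⁴, J_CB = 1.64×10^-6 m⁴, so T_A = T₀·(J_AC/a)/((J_AC/a)+(J_CB/b)) = 148.5 N·m, T_B = 838.5 N·m.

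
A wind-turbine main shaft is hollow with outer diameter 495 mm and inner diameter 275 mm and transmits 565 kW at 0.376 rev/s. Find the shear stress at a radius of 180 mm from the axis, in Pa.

ω = 2π·0.376 = 2.362 rad/s, so T = P/ω = 565×10³ / 2.362 = 239200 N·m.
J = π(d_o⁴ − d_i⁴)/32 = π(0.495⁴ − 0.275⁴)/32 = 5.333×10^-3 m⁴.
Shear stress varies linearly with radius: τ = T·r/J = 239200 × 0.180 / 5.333×10^-3 = 8.073×10^6 Pa.

8.07e6 Pa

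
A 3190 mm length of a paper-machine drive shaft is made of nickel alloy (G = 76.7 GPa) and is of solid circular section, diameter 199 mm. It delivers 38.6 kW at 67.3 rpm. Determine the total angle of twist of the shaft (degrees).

ω = 2π·67.3/60 = 7.048 rad/s, so T = P/ω = 38.6×10³ / 7.048 = 5477 N·m.
J = πd⁴/32 = π(0.199)⁴/32 = 1.540×10^-4 m⁴.
θ = T·L/(G·J) = 5477 × 3.19 / (76.7×10⁹ × 1.540×10^-4) = 1.480×10^-3 rad.

0.0848°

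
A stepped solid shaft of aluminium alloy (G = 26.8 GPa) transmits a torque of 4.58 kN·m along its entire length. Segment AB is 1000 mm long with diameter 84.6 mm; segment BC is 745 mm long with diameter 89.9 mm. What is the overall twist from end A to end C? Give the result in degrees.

J_AB = π(0.0846)⁴/32 = 5.03×10^-6 m⁴; J_BC = π(0.0899)⁴/32 = 6.41×10^-6 m⁴.
θ = (T/G)·Σ L_i/J_i = (4580/26.8×10⁹)·(1.00/5.03×10^-6 + 0.745/6.41×10^-6) = 0.05384 rad.

3.08°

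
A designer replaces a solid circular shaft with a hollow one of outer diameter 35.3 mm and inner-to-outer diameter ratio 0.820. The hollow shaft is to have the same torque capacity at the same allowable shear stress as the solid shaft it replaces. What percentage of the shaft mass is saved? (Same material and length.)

51.1 %

Equal τ_max and T ⇒ the solid shaft needs d_s³ = d_o³(1−k⁴), so d_s = 35.3·(1−0.820⁴)^(1/3) = 28.88 mm.
Area ratio A_h/A_s = d_o²(1−k²)/d_s² = (1−k²)/(1−k⁴)^(2/3) = 0.4893.
Mass saving = 1 − 0.4893 = 51.1 %.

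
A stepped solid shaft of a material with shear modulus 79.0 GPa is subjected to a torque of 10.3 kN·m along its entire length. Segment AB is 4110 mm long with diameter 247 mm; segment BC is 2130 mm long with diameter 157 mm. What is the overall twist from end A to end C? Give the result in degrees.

0.351°

J_AB = π(0.247)⁴/32 = 3.65×10^-4 m⁴; J_BC = π(0.157)⁴/32 = 5.96×10^-5 m⁴.
θ = (T/G)·Σ L_i/J_i = (10300/79.0×10⁹)·(4.11/3.65×10^-4 + 2.13/5.96×10^-5) = 6.122×10^-3 rad.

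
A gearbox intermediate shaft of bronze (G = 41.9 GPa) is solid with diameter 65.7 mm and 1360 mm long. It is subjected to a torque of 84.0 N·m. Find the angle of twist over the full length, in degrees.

0.0854°

J = πd⁴/32 = π(0.0657)⁴/32 = 1.829×10^-6 m⁴.
θ = T·L/(G·J) = 84.00 × 1.36 / (41.9×10⁹ × 1.829×10^-6) = 1.491×10^-3 rad.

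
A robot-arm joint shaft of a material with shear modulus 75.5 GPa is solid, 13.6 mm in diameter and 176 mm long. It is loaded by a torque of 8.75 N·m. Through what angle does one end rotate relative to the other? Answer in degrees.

0.348°

J = πd⁴/32 = π(0.0136)⁴/32 = 3.359×10^-9 m⁴.
θ = T·L/(G·J) = 8.750 × 0.176 / (75.5×10⁹ × 3.359×10^-9) = 6.073×10^-3 rad.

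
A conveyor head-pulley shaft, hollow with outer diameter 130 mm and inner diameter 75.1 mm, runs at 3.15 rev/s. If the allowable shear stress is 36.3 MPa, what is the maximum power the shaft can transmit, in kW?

275 kW

J = π(d_o⁴ − d_i⁴)/32 = π(0.130⁴ − 0.0751⁴)/32 = 2.492×10^-5 m⁴.
T_max = τ_allow·J/r = 3.63×10^7 × 2.492×10^-5 / 0.0650 = 13920 N·m.
ω = 2π·3.15 = 19.79 rad/s, so P_max = T_max·ω = 2.754×10^5 W.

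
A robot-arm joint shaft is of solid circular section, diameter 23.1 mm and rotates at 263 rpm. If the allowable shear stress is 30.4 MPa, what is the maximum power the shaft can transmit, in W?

J = πd⁴/32 = π(0.0231)⁴/32 = 2.795×10^-8 m⁴.
T_max = τ_allow·J/r = 3.04×10^7 × 2.795×10^-8 / 0.0116 = 73.58 N·m.
ω = 2π·263/60 = 27.54 rad/s, so P_max = T_max·ω = 2026 W.

2030 W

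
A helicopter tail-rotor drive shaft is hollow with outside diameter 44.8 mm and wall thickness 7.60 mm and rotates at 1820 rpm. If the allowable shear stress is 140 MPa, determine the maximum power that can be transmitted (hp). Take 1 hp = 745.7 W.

511 hp

J = π(d_o⁴ − d_i⁴)/32 = π(0.0448⁴ − 0.0296⁴)/32 = 3.201×10^-7 m⁴.
T_max = τ_allow·J/r = 1.40×10^8 × 3.201×10^-7 / 0.0224 = 2001 N·m.
ω = 2π·1820/60 = 190.6 rad/s, so P_max = T_max·ω = 3.813×10^5 W.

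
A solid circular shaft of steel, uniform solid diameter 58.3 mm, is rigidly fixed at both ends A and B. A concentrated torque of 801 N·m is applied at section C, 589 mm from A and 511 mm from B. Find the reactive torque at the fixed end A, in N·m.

With uniform GJ and both ends fixed, compatibility θ_AC = θ_CB gives T_A·a = T_B·b, together with T_A + T_B = T₀.
T_A = T₀·b/(a+b) = 801.0·511/1100 = 372.1 N·m; T_B = 428.9 N·m.

372 N·m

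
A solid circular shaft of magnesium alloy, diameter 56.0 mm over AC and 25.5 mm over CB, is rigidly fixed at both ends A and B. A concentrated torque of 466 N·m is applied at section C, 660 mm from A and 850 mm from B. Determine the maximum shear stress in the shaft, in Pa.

Compatibility: T_A·a/J_AC = T_B·b/J_CB with T_A + T_B = T₀.
J_AC = 9.65×10^-7 m⁴, J_CB = 4.15×10^-8 m⁴, so T_A = T₀·(J_AC/a)/((J_AC/a)+(J_CB/b)) = 450.9 N·m, T_B = 15.05 N·m.
τ in each portion: τ_AC = 1.31×10^7 Pa, τ_CB = 4.62×10^6 Pa; maximum is in AC.
τ_max = T_AC·r/J = 450.9·0.0280/9.65×10^-7 = 1.308×10^7 Pa.

1.31e7 Pa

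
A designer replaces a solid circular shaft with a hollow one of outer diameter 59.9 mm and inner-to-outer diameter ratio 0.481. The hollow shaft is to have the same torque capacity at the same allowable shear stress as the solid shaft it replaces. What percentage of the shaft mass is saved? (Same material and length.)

Equal τ_max and T ⇒ the solid shaft needs d_s³ = d_o³(1−k⁴), so d_s = 59.9·(1−0.481⁴)^(1/3) = 58.81 mm.
Area ratio A_h/A_s = d_o²(1−k²)/d_s² = (1−k²)/(1−k⁴)^(2/3) = 0.7974.
Mass saving = 1 − 0.7974 = 20.3 %.

20.3 %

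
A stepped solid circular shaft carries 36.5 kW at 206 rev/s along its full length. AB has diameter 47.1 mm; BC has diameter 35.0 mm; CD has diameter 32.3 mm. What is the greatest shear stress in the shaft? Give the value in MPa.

ω = 2π·206 = 1294 rad/s, so T = P/ω = 36.5×10³ / 1294 = 28.20 N·m.
Under the same torque, τ_max = 16T/(πd³) is largest where d is smallest — segment CD (d = 32.3 mm).
τ_max = 16·28.20/(π·(0.0323)³) = 4.262×10^6 Pa.

4.26 MPa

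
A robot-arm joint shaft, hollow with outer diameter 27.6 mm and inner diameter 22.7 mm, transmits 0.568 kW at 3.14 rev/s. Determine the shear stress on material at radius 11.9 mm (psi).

1610 psi

ω = 2π·3.14 = 19.73 rad/s, so T = P/ω = 0.568×10³ / 19.73 = 28.79 N·m.
J = π(d_o⁴ − d_i⁴)/32 = π(0.0276⁴ − 0.0227⁴)/32 = 3.090×10^-8 m⁴.
Shear stress varies linearly with radius: τ = T·r/J = 28.79 × 0.0119 / 3.090×10^-8 = 1.109×10^7 Pa.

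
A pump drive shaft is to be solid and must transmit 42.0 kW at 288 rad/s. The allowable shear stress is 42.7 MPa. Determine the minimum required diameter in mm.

25.9 mm

ω = 288 rad/s, so T = P/ω = 42.0×10³ / 288.0 = 145.8 N·m.
For a solid shaft τ_max = 16T/(πd³), so d = (16T/(π τ_allow))^(1/3) = (16·145.8/(π·4.27×10^7))^(1/3) = 0.02591 m.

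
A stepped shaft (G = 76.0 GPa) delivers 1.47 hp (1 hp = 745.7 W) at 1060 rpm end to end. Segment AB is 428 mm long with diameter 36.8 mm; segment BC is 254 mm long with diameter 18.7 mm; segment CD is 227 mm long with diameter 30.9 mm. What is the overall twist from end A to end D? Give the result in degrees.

ω = 2π·1060/60 = 111.0 rad/s, so T = P/ω = 1.47×745.7 / 111.0 = 9.875 N·m.
J_AB = π(0.0368)⁴/32 = 1.80×10^-7 m⁴; J_BC = π(0.0187)⁴/32 = 1.20×10^-8 m⁴; J_CD = π(0.0309)⁴/32 = 8.95×10^-8 m⁴.
θ = (T/G)·Σ L_i/J_i = (9.875/76.0×10⁹)·(0.428/1.80×10^-7 + 0.254/1.20×10^-8 + 0.227/8.95×10^-8) = 3.388×10^-3 rad.

0.194°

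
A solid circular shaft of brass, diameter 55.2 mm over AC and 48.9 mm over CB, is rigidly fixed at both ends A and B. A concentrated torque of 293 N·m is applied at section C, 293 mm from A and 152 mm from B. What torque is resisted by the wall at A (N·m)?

Compatibility: T_A·a/J_AC = T_B·b/J_CB with T_A + T_B = T₀.
J_AC = 9.11×10^-7 m⁴, J_CB = 5.61×10^-7 m⁴, so T_A = T₀·(J_AC/a)/((J_AC/a)+(J_CB/b)) = 134.0 N·m, T_B = 159.0 N·m.

134 N·m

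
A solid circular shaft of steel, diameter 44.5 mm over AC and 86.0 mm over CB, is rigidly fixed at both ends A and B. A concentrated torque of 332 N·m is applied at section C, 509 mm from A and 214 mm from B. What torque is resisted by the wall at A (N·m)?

9.71 N·m

Compatibility: T_A·a/J_AC = T_B·b/J_CB with T_A + T_B = T₀.
J_AC = 3.85×10^-7 m⁴, J_CB = 5.37×10^-6 m⁴, so T_A = T₀·(J_AC/a)/((J_AC/a)+(J_CB/b)) = 9.714 N·m, T_B = 322.3 N·m.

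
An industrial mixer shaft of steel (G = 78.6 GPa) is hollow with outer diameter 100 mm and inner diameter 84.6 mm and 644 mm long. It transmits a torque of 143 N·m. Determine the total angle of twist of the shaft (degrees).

J = π(d_o⁴ − d_i⁴)/32 = π(0.100⁴ − 0.0846⁴)/32 = 4.788×10^-6 m⁴.
θ = T·L/(G·J) = 143.0 × 0.644 / (78.6×10⁹ × 4.788×10^-6) = 2.447×10^-4 rad.

0.0140°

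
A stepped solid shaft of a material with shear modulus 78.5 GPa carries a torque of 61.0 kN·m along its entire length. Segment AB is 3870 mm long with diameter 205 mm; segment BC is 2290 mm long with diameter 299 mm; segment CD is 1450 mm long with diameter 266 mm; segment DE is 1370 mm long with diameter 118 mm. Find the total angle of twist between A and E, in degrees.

4.46°

J_AB = π(0.205)⁴/32 = 1.73×10^-4 m⁴; J_BC = π(0.299)⁴/32 = 7.85×10^-4 m⁴; J_CD = π(0.266)⁴/32 = 4.92×10^-4 m⁴; J_DE = π(0.118)⁴/32 = 1.90×10^-5 m⁴.
θ = (T/G)·Σ L_i/J_i = (61000/78.5×10⁹)·(3.87/1.73×10^-4 + 2.29/7.85×10^-4 + 1.45/4.92×10^-4 + 1.37/1.90×10^-5) = 0.07784 rad.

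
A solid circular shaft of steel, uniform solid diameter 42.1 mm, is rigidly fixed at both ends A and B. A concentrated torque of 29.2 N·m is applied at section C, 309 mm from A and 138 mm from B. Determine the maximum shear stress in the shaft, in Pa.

1.38e6 Pa

With uniform GJ and both ends fixed, compatibility θ_AC = θ_CB gives T_A·a = T_B·b, together with T_A + T_B = T₀.
T_A = T₀·b/(a+b) = 29.20·138/447.0 = 9.015 N·m; T_B = 20.19 N·m.
τ in each portion: τ_AC = 6.15×10^5 Pa, τ_CB = 1.38×10^6 Pa; maximum is in CB.
τ_max = T_CB·r/J = 20.19·0.0210/3.08×10^-7 = 1.378×10^6 Pa.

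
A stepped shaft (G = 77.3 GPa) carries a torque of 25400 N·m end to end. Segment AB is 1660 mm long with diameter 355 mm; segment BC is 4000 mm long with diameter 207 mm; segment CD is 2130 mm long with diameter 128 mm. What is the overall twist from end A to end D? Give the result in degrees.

1.96°

J_AB = π(0.355)⁴/32 = 1.56×10^-3 m⁴; J_BC = π(0.207)⁴/32 = 1.80×10^-4 m⁴; J_CD = π(0.128)⁴/32 = 2.64×10^-5 m⁴.
θ = (T/G)·Σ L_i/J_i = (25400/77.3×10⁹)·(1.66/1.56×10^-3 + 4.00/1.80×10^-4 + 2.13/2.64×10^-5) = 0.03420 rad.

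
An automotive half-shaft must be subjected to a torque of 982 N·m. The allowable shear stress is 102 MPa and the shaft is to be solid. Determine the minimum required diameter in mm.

36.6 mm

For a solid shaft τ_max = 16T/(πd³), so d = (16T/(π τ_allow))^(1/3) = (16·982.0/(π·1.02×10^8))^(1/3) = 0.03660 m.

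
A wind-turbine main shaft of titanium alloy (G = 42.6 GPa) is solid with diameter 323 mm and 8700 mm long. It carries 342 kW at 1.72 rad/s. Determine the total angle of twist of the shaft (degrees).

ω = 1.72 rad/s, so T = P/ω = 342×10³ / 1.720 = 198800 N·m.
J = πd⁴/32 = π(0.323)⁴/32 = 1.069×10^-3 m⁴.
θ = T·L/(G·J) = 198800 × 8.70 / (42.6×10⁹ × 1.069×10^-3) = 0.03800 rad.

2.18°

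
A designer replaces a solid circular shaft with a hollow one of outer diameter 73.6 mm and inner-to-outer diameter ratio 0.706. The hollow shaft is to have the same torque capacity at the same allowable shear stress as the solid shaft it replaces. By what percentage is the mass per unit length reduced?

39.3 %

Equal τ_max and T ⇒ the solid shaft needs d_s³ = d_o³(1−k⁴), so d_s = 73.6·(1−0.706⁴)^(1/3) = 66.92 mm.
Area ratio A_h/A_s = d_o²(1−k²)/d_s² = (1−k²)/(1−k⁴)^(2/3) = 0.6068.
Mass saving = 1 − 0.6068 = 39.3 %.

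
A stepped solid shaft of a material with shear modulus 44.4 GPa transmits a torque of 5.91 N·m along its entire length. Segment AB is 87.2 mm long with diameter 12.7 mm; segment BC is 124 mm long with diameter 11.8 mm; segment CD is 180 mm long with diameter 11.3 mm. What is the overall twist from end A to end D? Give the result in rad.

J_AB = π(0.0127)⁴/32 = 2.55×10^-9 m⁴; J_BC = π(0.0118)⁴/32 = 1.90×10^-9 m⁴; J_CD = π(0.0113)⁴/32 = 1.60×10^-9 m⁴.
θ = (T/G)·Σ L_i/J_i = (5.910/44.4×10⁹)·(0.0872/2.55×10^-9 + 0.124/1.90×10^-9 + 0.180/1.60×10^-9) = 0.02818 rad.

0.0282 rad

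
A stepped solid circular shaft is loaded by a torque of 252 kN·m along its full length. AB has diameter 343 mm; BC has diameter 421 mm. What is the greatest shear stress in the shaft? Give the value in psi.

4610 psi

Under the same torque, τ_max = 16T/(πd³) is largest where d is smallest — segment AB (d = 343 mm).
τ_max = 16·252000/(π·(0.343)³) = 3.180×10^7 Pa.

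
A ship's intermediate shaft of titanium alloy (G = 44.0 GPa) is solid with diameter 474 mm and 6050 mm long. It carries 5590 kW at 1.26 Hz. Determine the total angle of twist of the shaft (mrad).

ω = 2π·1.26 = 7.917 rad/s, so T = P/ω = 5590×10³ / 7.917 = 706100 N·m.
J = πd⁴/32 = π(0.474)⁴/32 = 4.956×10^-3 m⁴.
θ = T·L/(G·J) = 706100 × 6.05 / (44.0×10⁹ × 4.956×10^-3) = 0.01959 rad.

19.6 mrad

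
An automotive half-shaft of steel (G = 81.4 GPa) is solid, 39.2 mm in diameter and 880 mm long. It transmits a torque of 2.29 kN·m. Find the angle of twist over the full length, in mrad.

J = πd⁴/32 = π(0.0392)⁴/32 = 2.318×10^-7 m⁴.
θ = T·L/(G·J) = 2290 × 0.880 / (81.4×10⁹ × 2.318×10^-7) = 0.1068 rad.

107 mrad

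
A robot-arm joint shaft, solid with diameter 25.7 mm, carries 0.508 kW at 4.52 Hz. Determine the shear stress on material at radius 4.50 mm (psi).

ω = 2π·4.52 = 28.40 rad/s, so T = P/ω = 0.508×10³ / 28.40 = 17.89 N·m.
J = πd⁴/32 = π(0.0257)⁴/32 = 4.283×10^-8 m⁴.
Shear stress varies linearly with radius: τ = T·r/J = 17.89 × 0.00450 / 4.283×10^-8 = 1.879×10^6 Pa.

273 psi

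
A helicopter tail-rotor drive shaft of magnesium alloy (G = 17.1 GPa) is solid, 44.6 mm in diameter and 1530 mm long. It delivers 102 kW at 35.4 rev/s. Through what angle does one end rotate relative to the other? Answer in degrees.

6.05°

ω = 2π·35.4 = 222.4 rad/s, so T = P/ω = 102×10³ / 222.4 = 458.6 N·m.
J = πd⁴/32 = π(0.0446)⁴/32 = 3.885×10^-7 m⁴.
θ = T·L/(G·J) = 458.6 × 1.53 / (17.1×10⁹ × 3.885×10^-7) = 0.1056 rad.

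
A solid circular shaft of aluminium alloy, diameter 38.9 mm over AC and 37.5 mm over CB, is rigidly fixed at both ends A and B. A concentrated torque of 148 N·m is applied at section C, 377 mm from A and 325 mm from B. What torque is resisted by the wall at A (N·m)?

73.9 N·m

Compatibility: T_A·a/J_AC = T_B·b/J_CB with T_A + T_B = T₀.
J_AC = 2.25×10^-7 m⁴, J_CB = 1.94×10^-7 m⁴, so T_A = T₀·(J_AC/a)/((J_AC/a)+(J_CB/b)) = 73.93 N·m, T_B = 74.07 N·m.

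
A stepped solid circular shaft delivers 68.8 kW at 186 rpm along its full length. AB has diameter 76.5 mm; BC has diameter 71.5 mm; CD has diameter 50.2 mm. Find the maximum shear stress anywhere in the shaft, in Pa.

1.42e8 Pa

ω = 2π·186/60 = 19.48 rad/s, so T = P/ω = 68.8×10³ / 19.48 = 3532 N·m.
Under the same torque, τ_max = 16T/(πd³) is largest where d is smallest — segment CD (d = 50.2 mm).
τ_max = 16·3532/(π·(0.0502)³) = 1.422×10^8 Pa.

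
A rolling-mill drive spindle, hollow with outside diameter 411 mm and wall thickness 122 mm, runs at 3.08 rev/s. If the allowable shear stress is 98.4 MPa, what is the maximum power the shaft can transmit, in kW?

J = π(d_o⁴ − d_i⁴)/32 = π(0.411⁴ − 0.167⁴)/32 = 2.725×10^-3 m⁴.
T_max = τ_allow·J/r = 9.84×10^7 × 2.725×10^-3 / 0.205 = 1.305e6 N·m.
ω = 2π·3.08 = 19.35 rad/s, so P_max = T_max·ω = 2.525×10^7 W.

25300 kW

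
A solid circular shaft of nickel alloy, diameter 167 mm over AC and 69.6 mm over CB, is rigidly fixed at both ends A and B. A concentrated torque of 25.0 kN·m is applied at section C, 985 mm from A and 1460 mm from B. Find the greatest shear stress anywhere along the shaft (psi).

Compatibility: T_A·a/J_AC = T_B·b/J_CB with T_A + T_B = T₀.
J_AC = 7.64×10^-5 m⁴, J_CB = 2.30×10^-6 m⁴, so T_A = T₀·(J_AC/a)/((J_AC/a)+(J_CB/b)) = 24500 N·m, T_B = 498.7 N·m.
τ in each portion: τ_AC = 2.68×10^7 Pa, τ_CB = 7.53×10^6 Pa; maximum is in AC.
τ_max = T_AC·r/J = 24500·0.0835/7.64×10^-5 = 2.679×10^7 Pa.

3890 psi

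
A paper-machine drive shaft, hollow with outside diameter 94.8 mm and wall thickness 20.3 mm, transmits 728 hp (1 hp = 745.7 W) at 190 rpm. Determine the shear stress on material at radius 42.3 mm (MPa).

ω = 2π·190/60 = 19.90 rad/s, so T = P/ω = 728×745.7 / 19.90 = 27280 N·m.
J = π(d_o⁴ − d_i⁴)/32 = π(0.0948⁴ − 0.0542⁴)/32 = 7.082×10^-6 m⁴.
Shear stress varies linearly with radius: τ = T·r/J = 27280 × 0.0423 / 7.082×10^-6 = 1.630×10^8 Pa.

163 MPa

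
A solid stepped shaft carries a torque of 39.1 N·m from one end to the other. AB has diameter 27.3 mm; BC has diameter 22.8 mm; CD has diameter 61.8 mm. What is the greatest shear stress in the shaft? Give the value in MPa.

16.8 MPa

Under the same torque, τ_max = 16T/(πd³) is largest where d is smallest — segment BC (d = 22.8 mm).
τ_max = 16·39.10/(π·(0.0228)³) = 1.680×10^7 Pa.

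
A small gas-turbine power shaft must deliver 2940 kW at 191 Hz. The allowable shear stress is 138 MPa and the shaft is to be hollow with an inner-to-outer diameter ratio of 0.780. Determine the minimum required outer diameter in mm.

ω = 2π·191 = 1200 rad/s, so T = P/ω = 2940×10³ / 1200 = 2450 N·m.
For a hollow shaft with d_i/d_o = 0.780: τ_max = 16T/(π d_o³ (1−k⁴)), so d_o = [16T/(π τ_allow (1−k⁴))]^(1/3) = [16·2450/(π·1.38×10^8·0.6298)]^(1/3) = 0.05236 m.

52.4 mm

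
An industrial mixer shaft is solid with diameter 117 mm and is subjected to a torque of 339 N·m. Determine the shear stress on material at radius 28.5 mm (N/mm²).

J = πd⁴/32 = π(0.117)⁴/32 = 1.840×10^-5 m⁴.
Shear stress varies linearly with radius: τ = T·r/J = 339.0 × 0.0285 / 1.840×10^-5 = 5.252×10^5 Pa.

0.525 N/mm²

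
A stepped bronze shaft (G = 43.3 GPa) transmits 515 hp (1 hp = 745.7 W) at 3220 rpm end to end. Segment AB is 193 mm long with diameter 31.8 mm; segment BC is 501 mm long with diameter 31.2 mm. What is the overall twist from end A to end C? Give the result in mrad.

192 mrad

ω = 2π·3220/60 = 337.2 rad/s, so T = P/ω = 515×745.7 / 337.2 = 1139 N·m.
J_AB = π(0.0318)⁴/32 = 1.00×10^-7 m⁴; J_BC = π(0.0312)⁴/32 = 9.30×10^-8 m⁴.
θ = (T/G)·Σ L_i/J_i = (1139/43.3×10⁹)·(0.193/1.00×10^-7 + 0.501/9.30×10^-8) = 0.1922 rad.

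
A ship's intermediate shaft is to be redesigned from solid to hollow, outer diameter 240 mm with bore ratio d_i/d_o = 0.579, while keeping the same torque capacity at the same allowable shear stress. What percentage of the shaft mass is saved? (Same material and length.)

28.0 %

Equal τ_max and T ⇒ the solid shaft needs d_s³ = d_o³(1−k⁴), so d_s = 240·(1−0.579⁴)^(1/3) = 230.6 mm.
Area ratio A_h/A_s = d_o²(1−k²)/d_s² = (1−k²)/(1−k⁴)^(2/3) = 0.7197.
Mass saving = 1 − 0.7197 = 28.0 %.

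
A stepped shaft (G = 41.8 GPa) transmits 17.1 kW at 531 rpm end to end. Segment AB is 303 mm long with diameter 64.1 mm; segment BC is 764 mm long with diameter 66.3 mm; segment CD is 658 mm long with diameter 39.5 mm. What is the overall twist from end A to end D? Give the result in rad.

ω = 2π·531/60 = 55.61 rad/s, so T = P/ω = 17.1×10³ / 55.61 = 307.5 N·m.
J_AB = π(0.0641)⁴/32 = 1.66×10^-6 m⁴; J_BC = π(0.0663)⁴/32 = 1.90×10^-6 m⁴; J_CD = π(0.0395)⁴/32 = 2.39×10^-7 m⁴.
θ = (T/G)·Σ L_i/J_i = (307.5/41.8×10⁹)·(0.303/1.66×10^-6 + 0.764/1.90×10^-6 + 0.658/2.39×10^-7) = 0.02456 rad.

0.0246 rad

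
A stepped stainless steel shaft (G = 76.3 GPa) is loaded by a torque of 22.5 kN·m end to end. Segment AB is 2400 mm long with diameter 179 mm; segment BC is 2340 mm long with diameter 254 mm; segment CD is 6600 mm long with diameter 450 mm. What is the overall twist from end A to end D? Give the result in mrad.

J_AB = π(0.179)⁴/32 = 1.01×10^-4 m⁴; J_BC = π(0.254)⁴/32 = 4.09×10^-4 m⁴; J_CD = π(0.450)⁴/32 = 4.03×10^-3 m⁴.
θ = (T/G)·Σ L_i/J_i = (22500/76.3×10⁹)·(2.40/1.01×10^-4 + 2.34/4.09×10^-4 + 6.60/4.03×10^-3) = 9.194×10^-3 rad.

9.19 mrad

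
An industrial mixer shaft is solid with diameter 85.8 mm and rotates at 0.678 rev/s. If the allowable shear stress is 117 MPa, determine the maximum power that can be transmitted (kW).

61.8 kW

J = πd⁴/32 = π(0.0858)⁴/32 = 5.320×10^-6 m⁴.
T_max = τ_allow·J/r = 1.17×10^8 × 5.320×10^-6 / 0.0429 = 14510 N·m.
ω = 2π·0.678 = 4.260 rad/s, so P_max = T_max·ω = 6.181×10^4 W.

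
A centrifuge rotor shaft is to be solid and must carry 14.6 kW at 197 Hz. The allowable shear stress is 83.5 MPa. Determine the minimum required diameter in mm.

8.96 mm

ω = 2π·197 = 1238 rad/s, so T = P/ω = 14.6×10³ / 1238 = 11.80 N·m.
For a solid shaft τ_max = 16T/(πd³), so d = (16T/(π τ_allow))^(1/3) = (16·11.80/(π·8.35×10^7))^(1/3) = 0.008960 m.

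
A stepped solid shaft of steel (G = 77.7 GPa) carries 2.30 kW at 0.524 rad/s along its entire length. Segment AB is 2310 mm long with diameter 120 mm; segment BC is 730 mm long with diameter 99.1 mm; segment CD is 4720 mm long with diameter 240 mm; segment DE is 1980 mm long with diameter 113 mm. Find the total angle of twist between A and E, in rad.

0.0186 rad

ω = 0.524 rad/s, so T = P/ω = 2.30×10³ / 0.5240 = 4389 N·m.
J_AB = π(0.120)⁴/32 = 2.04×10^-5 m⁴; J_BC = π(0.0991)⁴/32 = 9.47×10^-6 m⁴; J_CD = π(0.240)⁴/32 = 3.26×10^-4 m⁴; J_DE = π(0.113)⁴/32 = 1.60×10^-5 m⁴.
θ = (T/G)·Σ L_i/J_i = (4389/77.7×10⁹)·(2.31/2.04×10^-5 + 0.730/9.47×10^-6 + 4.72/3.26×10^-4 + 1.98/1.60×10^-5) = 0.01857 rad.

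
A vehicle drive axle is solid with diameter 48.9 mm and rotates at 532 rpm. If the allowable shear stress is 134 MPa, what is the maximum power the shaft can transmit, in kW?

171 kW

J = πd⁴/32 = π(0.0489)⁴/32 = 5.614×10^-7 m⁴.
T_max = τ_allow·J/r = 1.34×10^8 × 5.614×10^-7 / 0.0244 = 3077 N·m.
ω = 2π·532/60 = 55.71 rad/s, so P_max = T_max·ω = 1.714×10^5 W.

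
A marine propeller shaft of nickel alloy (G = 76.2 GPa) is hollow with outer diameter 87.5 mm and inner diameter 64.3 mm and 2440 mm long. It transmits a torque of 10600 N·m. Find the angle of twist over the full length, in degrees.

4.77°

J = π(d_o⁴ − d_i⁴)/32 = π(0.0875⁴ − 0.0643⁴)/32 = 4.077×10^-6 m⁴.
θ = T·L/(G·J) = 10600 × 2.44 / (76.2×10⁹ × 4.077×10^-6) = 0.08326 rad.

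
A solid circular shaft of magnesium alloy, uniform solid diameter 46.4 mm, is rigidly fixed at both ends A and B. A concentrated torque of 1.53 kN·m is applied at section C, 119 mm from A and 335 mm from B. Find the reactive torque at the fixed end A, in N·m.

1130 N·m

With uniform GJ and both ends fixed, compatibility θ_AC = θ_CB gives T_A·a = T_B·b, together with T_A + T_B = T₀.
T_A = T₀·b/(a+b) = 1530·335/454.0 = 1129 N·m; T_B = 401.0 N·m.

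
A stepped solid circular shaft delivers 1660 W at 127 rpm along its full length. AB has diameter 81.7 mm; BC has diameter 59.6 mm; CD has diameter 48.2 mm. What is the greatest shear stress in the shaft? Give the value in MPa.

ω = 2π·127/60 = 13.30 rad/s, so T = P/ω = 1660 / 13.30 = 124.8 N·m.
Under the same torque, τ_max = 16T/(πd³) is largest where d is smallest — segment CD (d = 48.2 mm).
τ_max = 16·124.8/(π·(0.0482)³) = 5.677×10^6 Pa.

5.68 MPa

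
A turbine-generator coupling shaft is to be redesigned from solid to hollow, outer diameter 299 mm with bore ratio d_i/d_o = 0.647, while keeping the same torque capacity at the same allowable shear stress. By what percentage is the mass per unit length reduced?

33.9 %

Equal τ_max and T ⇒ the solid shaft needs d_s³ = d_o³(1−k⁴), so d_s = 299·(1−0.647⁴)^(1/3) = 280.4 mm.
Area ratio A_h/A_s = d_o²(1−k²)/d_s² = (1−k²)/(1−k⁴)^(2/3) = 0.6611.
Mass saving = 1 − 0.6611 = 33.9 %.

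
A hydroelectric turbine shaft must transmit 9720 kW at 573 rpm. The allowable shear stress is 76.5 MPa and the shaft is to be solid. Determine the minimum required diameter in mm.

ω = 2π·573/60 = 60.00 rad/s, so T = P/ω = 9720×10³ / 60.00 = 162000 N·m.
For a solid shaft τ_max = 16T/(πd³), so d = (16T/(π τ_allow))^(1/3) = (16·162000/(π·7.65×10^7))^(1/3) = 0.2209 m.

221 mm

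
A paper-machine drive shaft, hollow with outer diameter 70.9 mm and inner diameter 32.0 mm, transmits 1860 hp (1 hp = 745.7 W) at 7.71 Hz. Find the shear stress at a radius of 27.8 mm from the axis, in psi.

ω = 2π·7.71 = 48.44 rad/s, so T = P/ω = 1860×745.7 / 48.44 = 28630 N·m.
J = π(d_o⁴ − d_i⁴)/32 = π(0.0709⁴ − 0.0320⁴)/32 = 2.378×10^-6 m⁴.
Shear stress varies linearly with radius: τ = T·r/J = 28630 × 0.0278 / 2.378×10^-6 = 3.347×10^8 Pa.

48600 psi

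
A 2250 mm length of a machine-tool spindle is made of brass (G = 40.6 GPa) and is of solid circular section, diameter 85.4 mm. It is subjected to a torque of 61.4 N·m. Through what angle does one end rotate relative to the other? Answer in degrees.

J = πd⁴/32 = π(0.0854)⁴/32 = 5.222×10^-6 m⁴.
θ = T·L/(G·J) = 61.40 × 2.25 / (40.6×10⁹ × 5.222×10^-6) = 6.516×10^-4 rad.

0.0373°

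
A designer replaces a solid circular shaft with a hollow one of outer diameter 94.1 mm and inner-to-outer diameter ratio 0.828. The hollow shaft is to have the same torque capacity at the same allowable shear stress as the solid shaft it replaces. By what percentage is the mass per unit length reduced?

Equal τ_max and T ⇒ the solid shaft needs d_s³ = d_o³(1−k⁴), so d_s = 94.1·(1−0.828⁴)^(1/3) = 76.15 mm.
Area ratio A_h/A_s = d_o²(1−k²)/d_s² = (1−k²)/(1−k⁴)^(2/3) = 0.4801.
Mass saving = 1 − 0.4801 = 52.0 %.

52.0 %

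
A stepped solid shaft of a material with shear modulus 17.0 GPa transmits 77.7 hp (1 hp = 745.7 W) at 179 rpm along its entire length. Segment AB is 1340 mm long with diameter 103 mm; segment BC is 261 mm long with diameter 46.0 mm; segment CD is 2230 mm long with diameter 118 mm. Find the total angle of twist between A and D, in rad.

ω = 2π·179/60 = 18.74 rad/s, so T = P/ω = 77.7×745.7 / 18.74 = 3091 N·m.
J_AB = π(0.103)⁴/32 = 1.10×10^-5 m⁴; J_BC = π(0.0460)⁴/32 = 4.40×10^-7 m⁴; J_CD = π(0.118)⁴/32 = 1.90×10^-5 m⁴.
θ = (T/G)·Σ L_i/J_i = (3091/17.0×10⁹)·(1.34/1.10×10^-5 + 0.261/4.40×10^-7 + 2.23/1.90×10^-5) = 0.1513 rad.

0.151 rad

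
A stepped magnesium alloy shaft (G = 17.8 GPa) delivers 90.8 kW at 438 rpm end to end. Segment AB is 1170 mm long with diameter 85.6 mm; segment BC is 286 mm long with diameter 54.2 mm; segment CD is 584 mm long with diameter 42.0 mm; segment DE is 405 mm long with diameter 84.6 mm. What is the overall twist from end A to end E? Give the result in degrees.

16.3°

ω = 2π·438/60 = 45.87 rad/s, so T = P/ω = 90.8×10³ / 45.87 = 1980 N·m.
J_AB = π(0.0856)⁴/32 = 5.27×10^-6 m⁴; J_BC = π(0.0542)⁴/32 = 8.47×10^-7 m⁴; J_CD = π(0.0420)⁴/32 = 3.05×10^-7 m⁴; J_DE = π(0.0846)⁴/32 = 5.03×10^-6 m⁴.
θ = (T/G)·Σ L_i/J_i = (1980/17.8×10⁹)·(1.17/5.27×10^-6 + 0.286/8.47×10^-7 + 0.584/3.05×10^-7 + 0.405/5.03×10^-6) = 0.2838 rad.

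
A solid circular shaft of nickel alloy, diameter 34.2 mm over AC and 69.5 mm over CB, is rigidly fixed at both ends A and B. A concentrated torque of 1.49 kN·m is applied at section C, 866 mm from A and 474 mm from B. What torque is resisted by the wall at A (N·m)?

46.3 N·m

Compatibility: T_A·a/J_AC = T_B·b/J_CB with T_A + T_B = T₀.
J_AC = 1.34×10^-7 m⁴, J_CB = 2.29×10^-6 m⁴, so T_A = T₀·(J_AC/a)/((J_AC/a)+(J_CB/b)) = 46.33 N·m, T_B = 1444 N·m.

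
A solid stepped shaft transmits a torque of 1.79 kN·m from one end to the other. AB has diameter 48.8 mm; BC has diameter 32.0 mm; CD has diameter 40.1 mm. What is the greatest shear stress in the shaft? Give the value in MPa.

278 MPa

Under the same torque, τ_max = 16T/(πd³) is largest where d is smallest — segment BC (d = 32.0 mm).
τ_max = 16·1790/(π·(0.0320)³) = 2.782×10^8 Pa.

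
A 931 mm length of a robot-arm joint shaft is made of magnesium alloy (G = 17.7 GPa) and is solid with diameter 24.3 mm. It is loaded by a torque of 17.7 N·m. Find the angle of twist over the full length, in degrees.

1.56°

J = πd⁴/32 = π(0.0243)⁴/32 = 3.423×10^-8 m⁴.
θ = T·L/(G·J) = 17.70 × 0.931 / (17.7×10⁹ × 3.423×10^-8) = 0.02720 rad.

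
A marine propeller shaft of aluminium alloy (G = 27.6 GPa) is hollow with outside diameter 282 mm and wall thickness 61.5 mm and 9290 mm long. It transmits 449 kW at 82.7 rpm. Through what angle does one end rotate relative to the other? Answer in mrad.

31.3 mrad

ω = 2π·82.7/60 = 8.660 rad/s, so T = P/ω = 449×10³ / 8.660 = 51850 N·m.
J = π(d_o⁴ − d_i⁴)/32 = π(0.282⁴ − 0.159⁴)/32 = 5.581×10^-4 m⁴.
θ = T·L/(G·J) = 51850 × 9.29 / (27.6×10⁹ × 5.581×10^-4) = 0.03127 rad.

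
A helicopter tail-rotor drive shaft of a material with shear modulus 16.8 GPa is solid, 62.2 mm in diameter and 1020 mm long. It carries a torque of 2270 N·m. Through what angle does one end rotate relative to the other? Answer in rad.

0.0938 rad

J = πd⁴/32 = π(0.0622)⁴/32 = 1.469×10^-6 m⁴.
θ = T·L/(G·J) = 2270 × 1.02 / (16.8×10⁹ × 1.469×10^-6) = 0.09379 rad.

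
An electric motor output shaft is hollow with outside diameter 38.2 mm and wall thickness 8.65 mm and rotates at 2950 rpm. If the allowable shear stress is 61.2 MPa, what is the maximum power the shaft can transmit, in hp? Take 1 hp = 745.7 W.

J = π(d_o⁴ − d_i⁴)/32 = π(0.0382⁴ − 0.0209⁴)/32 = 1.903×10^-7 m⁴.
T_max = τ_allow·J/r = 6.12×10^7 × 1.903×10^-7 / 0.0191 = 609.8 N·m.
ω = 2π·2950/60 = 308.9 rad/s, so P_max = T_max·ω = 1.884×10^5 W.

253 hp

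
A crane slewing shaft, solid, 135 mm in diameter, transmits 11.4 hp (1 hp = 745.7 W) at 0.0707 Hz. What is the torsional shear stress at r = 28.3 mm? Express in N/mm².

16.6 N/mm²

ω = 2π·0.0707 = 0.4442 rad/s, so T = P/ω = 11.4×745.7 / 0.4442 = 19140 N·m.
J = πd⁴/32 = π(0.135)⁴/32 = 3.261×10^-5 m⁴.
Shear stress varies linearly with radius: τ = T·r/J = 19140 × 0.0283 / 3.261×10^-5 = 1.661×10^7 Pa.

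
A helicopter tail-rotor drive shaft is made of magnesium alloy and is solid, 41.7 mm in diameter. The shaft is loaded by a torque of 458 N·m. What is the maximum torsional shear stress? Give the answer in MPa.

32.2 MPa

J = πd⁴/32 = π(0.0417)⁴/32 = 2.969×10^-7 m⁴.
τ_max = T·r/J = 458.0 × 0.0209 / 2.969×10^-7 = 3.217×10^7 Pa.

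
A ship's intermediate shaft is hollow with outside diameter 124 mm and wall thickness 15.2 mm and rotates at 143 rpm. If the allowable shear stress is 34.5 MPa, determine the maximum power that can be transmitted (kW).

131 kW

J = π(d_o⁴ − d_i⁴)/32 = π(0.124⁴ − 0.0936⁴)/32 = 1.568×10^-5 m⁴.
T_max = τ_allow·J/r = 3.45×10^7 × 1.568×10^-5 / 0.0620 = 8723 N·m.
ω = 2π·143/60 = 14.97 rad/s, so P_max = T_max·ω = 1.306×10^5 W.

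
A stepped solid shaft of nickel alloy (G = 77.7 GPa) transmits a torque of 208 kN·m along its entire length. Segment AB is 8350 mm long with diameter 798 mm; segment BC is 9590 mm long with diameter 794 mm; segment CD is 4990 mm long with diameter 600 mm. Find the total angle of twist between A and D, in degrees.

J_AB = π(0.798)⁴/32 = 0.0398 m⁴; J_BC = π(0.794)⁴/32 = 0.0390 m⁴; J_CD = π(0.600)⁴/32 = 0.0127 m⁴.
θ = (T/G)·Σ L_i/J_i = (208000/77.7×10⁹)·(8.35/0.0398 + 9.59/0.0390 + 4.99/0.0127) = 2.269×10^-3 rad.

0.130°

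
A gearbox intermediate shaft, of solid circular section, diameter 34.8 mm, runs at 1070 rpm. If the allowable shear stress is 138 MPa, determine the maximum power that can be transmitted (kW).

J = πd⁴/32 = π(0.0348)⁴/32 = 1.440×10^-7 m⁴.
T_max = τ_allow·J/r = 1.38×10^8 × 1.440×10^-7 / 0.0174 = 1142 N·m.
ω = 2π·1070/60 = 112.1 rad/s, so P_max = T_max·ω = 1.280×10^5 W.

128 kW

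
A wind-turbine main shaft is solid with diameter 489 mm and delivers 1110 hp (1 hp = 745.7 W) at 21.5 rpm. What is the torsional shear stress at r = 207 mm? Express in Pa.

1.36e7 Pa

ω = 2π·21.5/60 = 2.251 rad/s, so T = P/ω = 1110×745.7 / 2.251 = 367600 N·m.
J = πd⁴/32 = π(0.489)⁴/32 = 5.614×10^-3 m⁴.
Shear stress varies linearly with radius: τ = T·r/J = 367600 × 0.207 / 5.614×10^-3 = 1.356×10^7 Pa.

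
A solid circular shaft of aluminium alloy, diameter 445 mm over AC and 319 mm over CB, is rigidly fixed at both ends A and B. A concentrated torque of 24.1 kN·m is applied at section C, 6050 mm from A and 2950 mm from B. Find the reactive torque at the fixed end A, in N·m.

Compatibility: T_A·a/J_AC = T_B·b/J_CB with T_A + T_B = T₀.
J_AC = 3.85×10^-3 m⁴, J_CB = 1.02×10^-3 m⁴, so T_A = T₀·(J_AC/a)/((J_AC/a)+(J_CB/b)) = 15630 N·m, T_B = 8467 N·m.

15600 N·m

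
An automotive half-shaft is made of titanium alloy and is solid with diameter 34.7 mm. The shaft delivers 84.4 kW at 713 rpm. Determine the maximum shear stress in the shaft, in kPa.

138000 kPa

ω = 2π·713/60 = 74.67 rad/s, so T = P/ω = 84.4×10³ / 74.67 = 1130 N·m.
J = πd⁴/32 = π(0.0347)⁴/32 = 1.423×10^-7 m⁴.
τ_max = T·r/J = 1130 × 0.0174 / 1.423×10^-7 = 1.378×10^8 Pa.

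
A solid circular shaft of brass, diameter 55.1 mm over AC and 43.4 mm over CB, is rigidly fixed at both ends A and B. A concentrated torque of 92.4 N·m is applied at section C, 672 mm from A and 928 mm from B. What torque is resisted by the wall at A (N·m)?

Compatibility: T_A·a/J_AC = T_B·b/J_CB with T_A + T_B = T₀.
J_AC = 9.05×10^-7 m⁴, J_CB = 3.48×10^-7 m⁴, so T_A = T₀·(J_AC/a)/((J_AC/a)+(J_CB/b)) = 72.26 N·m, T_B = 20.14 N·m.

72.3 N·m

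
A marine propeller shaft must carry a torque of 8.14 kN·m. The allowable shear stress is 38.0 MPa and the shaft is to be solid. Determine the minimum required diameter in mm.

103 mm

For a solid shaft τ_max = 16T/(πd³), so d = (16T/(π τ_allow))^(1/3) = (16·8140/(π·3.80×10^7))^(1/3) = 0.1029 m.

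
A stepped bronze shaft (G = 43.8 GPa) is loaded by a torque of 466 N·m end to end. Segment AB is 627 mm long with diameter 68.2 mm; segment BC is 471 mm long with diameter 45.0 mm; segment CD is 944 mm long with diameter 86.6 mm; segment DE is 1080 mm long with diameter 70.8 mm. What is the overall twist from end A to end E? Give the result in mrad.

22.1 mrad

J_AB = π(0.0682)⁴/32 = 2.12×10^-6 m⁴; J_BC = π(0.0450)⁴/32 = 4.03×10^-7 m⁴; J_CD = π(0.0866)⁴/32 = 5.52×10^-6 m⁴; J_DE = π(0.0708)⁴/32 = 2.47×10^-6 m⁴.
θ = (T/G)·Σ L_i/J_i = (466.0/43.8×10⁹)·(0.627/2.12×10^-6 + 0.471/4.03×10^-7 + 0.944/5.52×10^-6 + 1.08/2.47×10^-6) = 0.02207 rad.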